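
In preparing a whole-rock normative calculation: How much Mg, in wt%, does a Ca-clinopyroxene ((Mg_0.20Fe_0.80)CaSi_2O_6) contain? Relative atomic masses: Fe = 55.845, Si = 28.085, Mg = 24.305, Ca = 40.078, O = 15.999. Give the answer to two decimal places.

Formula mass = 0.20*24.305 + 0.80*55.845 + 1*40.078 + 2*28.085 + 6*15.999 = 241.779 g/mol, of which 4.861 g is Mg.
So Mg makes up 4.861/241.779 = 0.0201 of the mass, i.e. 2.01%.

2.01 wt%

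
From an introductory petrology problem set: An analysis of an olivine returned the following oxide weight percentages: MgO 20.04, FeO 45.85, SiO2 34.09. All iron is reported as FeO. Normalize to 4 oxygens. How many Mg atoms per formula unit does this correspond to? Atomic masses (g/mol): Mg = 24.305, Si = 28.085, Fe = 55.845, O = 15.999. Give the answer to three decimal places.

MgO: 20.04/40.304 = 0.49722 mol → 0.49722 mol Mg, 0.49722 mol O.
FeO: 45.85/71.844 = 0.63819 mol → 0.63819 mol Fe, 0.63819 mol O.
SiO2: 34.09/60.083 = 0.56738 mol → 0.56738 mol Si, 1.13476 mol O.
Total oxygen = 2.27017 mol. Normalization factor = 4/2.27017 = 1.76198.
Mg per 4 O = 0.49722 × 1.76198 = 0.876.

0.876 Mg apfu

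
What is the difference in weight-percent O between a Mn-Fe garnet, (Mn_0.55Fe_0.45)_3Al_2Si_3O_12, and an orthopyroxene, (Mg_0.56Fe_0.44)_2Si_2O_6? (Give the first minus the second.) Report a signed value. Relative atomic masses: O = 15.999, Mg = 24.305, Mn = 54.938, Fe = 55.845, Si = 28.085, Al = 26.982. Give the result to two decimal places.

-3.32 percentage points

First mineral: 191.988 g O in 496.245 g formula = 38.69 wt% O.
Second mineral: 95.994 g O in 228.529 g formula = 42.01 wt% O.
38.69% − 42.01% gives a difference of -3.32 percentage points.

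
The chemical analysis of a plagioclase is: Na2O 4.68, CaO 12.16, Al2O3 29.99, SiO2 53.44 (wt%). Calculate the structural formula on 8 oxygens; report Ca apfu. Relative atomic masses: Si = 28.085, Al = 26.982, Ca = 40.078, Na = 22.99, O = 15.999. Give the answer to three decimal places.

Na2O (M=61.979): mol = 0.07551; Na = 0.15102, O = 0.07551.
CaO (M=56.077): mol = 0.21684; Ca = 0.21684, O = 0.21684.
Al2O3 (M=101.961): mol = 0.29413; Al = 0.58826, O = 0.88239.
SiO2 (M=60.083): mol = 0.88944; Si = 0.88944, O = 1.77888.
ΣO = 2.95362; factor = 8/ΣO = 2.70854.
Ca apfu = 0.21684 × 2.70854 = 0.587.

0.587 Ca apfu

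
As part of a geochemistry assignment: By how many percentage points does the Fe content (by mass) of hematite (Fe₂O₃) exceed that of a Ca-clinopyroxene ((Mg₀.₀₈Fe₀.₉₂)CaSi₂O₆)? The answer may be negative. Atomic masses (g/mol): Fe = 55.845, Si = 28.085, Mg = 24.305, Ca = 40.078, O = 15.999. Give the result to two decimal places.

49.02 percentage points

First mineral: 111.690 g Fe in 159.687 g formula = 69.94 wt% Fe.
Second mineral: 51.377 g Fe in 245.564 g formula = 20.92 wt% Fe.
69.94% − 20.92% gives a difference of 49.02 percentage points.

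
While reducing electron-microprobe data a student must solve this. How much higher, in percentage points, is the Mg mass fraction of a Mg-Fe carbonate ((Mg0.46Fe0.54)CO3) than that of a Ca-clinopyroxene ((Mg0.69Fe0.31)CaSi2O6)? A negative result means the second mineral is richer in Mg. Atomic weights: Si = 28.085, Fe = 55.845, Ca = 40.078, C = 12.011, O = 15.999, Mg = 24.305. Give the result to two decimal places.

M((Mg0.46Fe0.54)CO3) = 101.345 g/mol, so wt% Mg = 11.180/101.345 × 100 = 11.03%.
M((Mg0.69Fe0.31)CaSi2O6) = 226.324 g/mol, so wt% Mg = 16.770/226.324 × 100 = 7.41%.
11.03 − 7.41 = 3.62 pp.

3.62 percentage points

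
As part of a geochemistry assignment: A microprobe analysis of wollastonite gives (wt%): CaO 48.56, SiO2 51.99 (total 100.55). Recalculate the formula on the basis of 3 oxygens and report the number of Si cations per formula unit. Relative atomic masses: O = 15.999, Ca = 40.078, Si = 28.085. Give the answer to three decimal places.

1.000 Si apfu

48.56 wt% CaO ÷ 56.077 g/mol = 0.86595 mol, giving 0.86595 Ca and 0.86595 O.
51.99 wt% SiO2 ÷ 60.083 g/mol = 0.86530 mol, giving 0.86530 Si and 1.73060 O.
Oxygen sums to 2.59655; scaling by 3/2.59655 = 1.15538 puts the formula on 3 O.
Si: 0.86530 × 1.15538 = 1.000 atoms per formula unit.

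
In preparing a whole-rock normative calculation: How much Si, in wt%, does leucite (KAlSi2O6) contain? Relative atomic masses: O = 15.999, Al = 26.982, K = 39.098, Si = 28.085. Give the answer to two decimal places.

Formula mass = 1×39.098 + 1×26.982 + 2×28.085 + 6×15.999 = 218.244 g/mol, of which 56.170 g is Si.
So Si makes up 56.170/218.244 = 0.2574 of the mass, i.e. 25.74%.

25.74 wt%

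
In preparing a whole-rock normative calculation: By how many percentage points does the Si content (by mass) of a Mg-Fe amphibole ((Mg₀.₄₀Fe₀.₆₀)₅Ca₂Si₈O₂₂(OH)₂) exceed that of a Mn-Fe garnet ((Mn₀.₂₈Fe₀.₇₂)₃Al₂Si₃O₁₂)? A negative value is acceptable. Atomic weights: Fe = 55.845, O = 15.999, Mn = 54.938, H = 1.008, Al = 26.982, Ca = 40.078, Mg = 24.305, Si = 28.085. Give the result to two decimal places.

7.82 percentage points

M((Mg₀.₄₀Fe₀.₆₀)₅Ca₂Si₈O₂₂(OH)₂) = 906.973 g/mol, so wt% Si = 224.680/906.973 × 100 = 24.77%.
M((Mn₀.₂₈Fe₀.₇₂)₃Al₂Si₃O₁₂) = 496.980 g/mol, so wt% Si = 84.255/496.980 × 100 = 16.95%.
24.77 − 16.95 = 7.82 pp.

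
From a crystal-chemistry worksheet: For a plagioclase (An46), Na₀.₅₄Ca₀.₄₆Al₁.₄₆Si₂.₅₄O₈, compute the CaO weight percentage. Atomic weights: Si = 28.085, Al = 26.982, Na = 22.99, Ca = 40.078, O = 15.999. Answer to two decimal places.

9.57 wt%

Formula mass = 269.572 g/mol.
0.46 Ca → 0.4600 mol CaO per formula unit; M(CaO) = 56.077, so CaO mass = 25.795 g.
25.795/269.572 × 100 = 9.57 wt%.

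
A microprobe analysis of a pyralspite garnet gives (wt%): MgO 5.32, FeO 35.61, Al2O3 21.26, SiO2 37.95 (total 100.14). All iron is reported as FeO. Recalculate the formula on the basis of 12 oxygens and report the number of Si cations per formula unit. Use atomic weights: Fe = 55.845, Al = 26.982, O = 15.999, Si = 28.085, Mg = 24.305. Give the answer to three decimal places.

3.012 Si apfu

MgO (M=40.304): mol = 0.13200; Mg = 0.13200, O = 0.13200.
FeO (M=71.844): mol = 0.49566; Fe = 0.49566, O = 0.49566.
Al2O3 (M=101.961): mol = 0.20851; Al = 0.41702, O = 0.62553.
SiO2 (M=60.083): mol = 0.63163; Si = 0.63163, O = 1.26326.
ΣO = 2.51645; factor = 12/ΣO = 4.76862.
Si apfu = 0.63163 × 4.76862 = 3.012.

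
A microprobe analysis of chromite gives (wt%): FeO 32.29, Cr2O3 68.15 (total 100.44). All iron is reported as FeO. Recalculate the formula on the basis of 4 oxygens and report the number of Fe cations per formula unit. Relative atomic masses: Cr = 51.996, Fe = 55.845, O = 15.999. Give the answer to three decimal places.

1.002 Fe apfu

FeO: 32.29/71.844 = 0.44945 mol → 0.44945 mol Fe, 0.44945 mol O.
Cr2O3: 68.15/151.989 = 0.44839 mol → 0.89678 mol Cr, 1.34517 mol O.
Total oxygen = 1.79462 mol. Normalization factor = 4/1.79462 = 2.22888.
Fe per 4 O = 0.44945 × 2.22888 = 1.002.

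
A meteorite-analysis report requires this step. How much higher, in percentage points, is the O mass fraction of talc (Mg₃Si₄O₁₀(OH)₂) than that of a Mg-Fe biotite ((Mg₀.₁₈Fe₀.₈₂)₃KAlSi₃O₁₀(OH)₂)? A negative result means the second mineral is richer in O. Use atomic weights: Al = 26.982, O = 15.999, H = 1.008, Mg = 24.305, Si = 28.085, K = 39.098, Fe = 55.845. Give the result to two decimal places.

O in Mg₃Si₄O₁₀(OH)₂: molar mass 379.259 g/mol; 12×15.999 = 191.988 g → 50.62 wt%.
O in (Mg₀.₁₈Fe₀.₈₂)₃KAlSi₃O₁₀(OH)₂: molar mass 494.842 g/mol; 12×15.999 = 191.988 g → 38.80 wt%.
Difference = 50.62 − 38.80 = 11.82 percentage points.

11.82 percentage points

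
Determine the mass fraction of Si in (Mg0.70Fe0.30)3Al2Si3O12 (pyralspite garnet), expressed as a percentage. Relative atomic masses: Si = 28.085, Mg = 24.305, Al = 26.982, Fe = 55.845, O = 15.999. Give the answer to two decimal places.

19.53 mass %

M((Mg0.70Fe0.30)3Al2Si3O12) = 431.508 g/mol.
Si contributes 3 × 28.085 = 84.255 g per mole.
84.255/431.508 = 0.1953 → 19.53%.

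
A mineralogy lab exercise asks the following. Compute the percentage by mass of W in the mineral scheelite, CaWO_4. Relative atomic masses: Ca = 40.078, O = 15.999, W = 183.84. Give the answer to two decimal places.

63.85 mass %

M(CaWO_4) = 287.914 g/mol.
W contributes 1 × 183.84 = 183.840 g per mole.
183.840/287.914 = 0.6385 → 63.85%.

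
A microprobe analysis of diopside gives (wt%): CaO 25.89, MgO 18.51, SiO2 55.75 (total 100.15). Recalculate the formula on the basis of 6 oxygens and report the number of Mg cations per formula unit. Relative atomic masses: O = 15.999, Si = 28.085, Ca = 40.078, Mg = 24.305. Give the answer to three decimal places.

0.992 Mg apfu

25.89 wt% CaO ÷ 56.077 g/mol = 0.46169 mol, giving 0.46169 Ca and 0.46169 O.
18.51 wt% MgO ÷ 40.304 g/mol = 0.45926 mol, giving 0.45926 Mg and 0.45926 O.
55.75 wt% SiO2 ÷ 60.083 g/mol = 0.92788 mol, giving 0.92788 Si and 1.85576 O.
Oxygen sums to 2.77671; scaling by 6/2.77671 = 2.16083 puts the formula on 6 O.
Mg: 0.45926 × 2.16083 = 0.992 atoms per formula unit.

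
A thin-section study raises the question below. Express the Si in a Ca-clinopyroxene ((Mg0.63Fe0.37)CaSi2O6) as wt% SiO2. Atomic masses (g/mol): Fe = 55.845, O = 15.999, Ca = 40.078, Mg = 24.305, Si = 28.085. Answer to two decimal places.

Formula mass = 228.217 g/mol.
2 Si → 2.0000 mol SiO2 per formula unit; M(SiO2) = 60.083, so SiO2 mass = 120.166 g.
120.166/228.217 × 100 = 52.65 wt%.

52.65 wt%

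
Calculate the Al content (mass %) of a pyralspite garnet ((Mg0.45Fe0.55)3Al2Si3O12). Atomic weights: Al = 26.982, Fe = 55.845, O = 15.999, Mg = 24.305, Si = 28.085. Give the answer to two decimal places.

11.86 mass %

Molar mass of (Mg0.45Fe0.55)3Al2Si3O12: 1.35×24.305 + 1.65×55.845 + 2×26.982 + 3×28.085 + 12×15.999 = 455.163 g/mol.
Mass of Al per formula unit: 2 × 26.982 = 53.964 g.
Weight fraction Al = 53.964 / 455.163 = 0.1186.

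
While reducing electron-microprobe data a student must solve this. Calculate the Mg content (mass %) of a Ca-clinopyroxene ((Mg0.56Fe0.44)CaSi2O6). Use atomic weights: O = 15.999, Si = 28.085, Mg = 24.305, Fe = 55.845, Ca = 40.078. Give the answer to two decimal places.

Molar mass of (Mg0.56Fe0.44)CaSi2O6: 0.56*24.305 + 0.44*55.845 + 1*40.078 + 2*28.085 + 6*15.999 = 230.425 g/mol.
Mass of Mg per formula unit: 0.56 × 24.305 = 13.611 g.
Weight fraction Mg = 13.611 / 230.425 = 0.0591.

5.91 mass %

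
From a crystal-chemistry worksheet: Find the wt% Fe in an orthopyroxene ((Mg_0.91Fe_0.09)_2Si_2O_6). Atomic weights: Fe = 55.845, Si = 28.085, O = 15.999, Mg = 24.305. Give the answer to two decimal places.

4.87 wt%

Molar mass of (Mg_0.91Fe_0.09)_2Si_2O_6: 1.82*24.305 + 0.18*55.845 + 2*28.085 + 6*15.999 = 206.451 g/mol.
Mass of Fe per formula unit: 0.18 × 55.845 = 10.052 g.
Weight fraction Fe = 10.052 / 206.451 = 0.0487.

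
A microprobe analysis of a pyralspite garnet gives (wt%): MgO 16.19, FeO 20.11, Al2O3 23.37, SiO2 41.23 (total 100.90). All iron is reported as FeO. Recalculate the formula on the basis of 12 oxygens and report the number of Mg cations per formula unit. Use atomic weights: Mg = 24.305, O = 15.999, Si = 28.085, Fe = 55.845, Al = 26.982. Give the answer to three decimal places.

MgO: 16.19/40.304 = 0.40170 mol → 0.40170 mol Mg, 0.40170 mol O.
FeO: 20.11/71.844 = 0.27991 mol → 0.27991 mol Fe, 0.27991 mol O.
Al2O3: 23.37/101.961 = 0.22921 mol → 0.45842 mol Al, 0.68763 mol O.
SiO2: 41.23/60.083 = 0.68622 mol → 0.68622 mol Si, 1.37244 mol O.
Total oxygen = 2.74168 mol. Normalization factor = 12/2.74168 = 4.37688.
Mg per 12 O = 0.40170 × 4.37688 = 1.758.

1.758 Mg apfu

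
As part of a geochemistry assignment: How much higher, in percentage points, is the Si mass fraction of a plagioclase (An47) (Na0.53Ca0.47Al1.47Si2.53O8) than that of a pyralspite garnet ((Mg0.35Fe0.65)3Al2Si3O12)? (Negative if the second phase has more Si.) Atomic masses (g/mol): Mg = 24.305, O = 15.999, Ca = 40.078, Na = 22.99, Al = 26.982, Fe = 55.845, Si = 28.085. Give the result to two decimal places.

First mineral: 71.055 g Si in 269.732 g formula = 26.34 wt% Si.
Second mineral: 84.255 g Si in 464.625 g formula = 18.13 wt% Si.
26.34% − 18.13% gives a difference of 8.21 percentage points.

8.21 percentage points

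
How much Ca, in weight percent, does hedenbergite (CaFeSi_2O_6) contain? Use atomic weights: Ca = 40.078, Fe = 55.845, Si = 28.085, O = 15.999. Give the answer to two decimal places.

16.15 weight percent

M(CaFeSi_2O_6) = 248.087 g/mol.
Ca contributes 1 × 40.078 = 40.078 g per mole.
40.078/248.087 = 0.1615 → 16.15%.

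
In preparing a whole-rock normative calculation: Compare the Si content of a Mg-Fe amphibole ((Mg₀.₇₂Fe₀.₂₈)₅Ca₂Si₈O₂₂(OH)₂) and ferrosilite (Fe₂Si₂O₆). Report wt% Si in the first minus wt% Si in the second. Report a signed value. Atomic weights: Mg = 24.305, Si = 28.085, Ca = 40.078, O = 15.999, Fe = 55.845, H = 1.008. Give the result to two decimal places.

4.94 percentage points

First mineral: 224.680 g Si in 856.509 g formula = 26.23 wt% Si.
Second mineral: 56.170 g Si in 263.854 g formula = 21.29 wt% Si.
26.23% − 21.29% gives a difference of 4.94 percentage points.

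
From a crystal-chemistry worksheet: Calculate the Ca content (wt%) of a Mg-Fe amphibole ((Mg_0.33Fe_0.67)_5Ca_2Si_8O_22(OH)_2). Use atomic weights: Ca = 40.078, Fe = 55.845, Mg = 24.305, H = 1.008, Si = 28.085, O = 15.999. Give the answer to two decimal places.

8.73 wt%

Molar mass of (Mg_0.33Fe_0.67)_5Ca_2Si_8O_22(OH)_2: 1.65*24.305 + 3.35*55.845 + 2*40.078 + 8*28.085 + 24*15.999 + 2*1.008 = 918.012 g/mol.
Mass of Ca per formula unit: 2 × 40.078 = 80.156 g.
Weight fraction Ca = 80.156 / 918.012 = 0.0873.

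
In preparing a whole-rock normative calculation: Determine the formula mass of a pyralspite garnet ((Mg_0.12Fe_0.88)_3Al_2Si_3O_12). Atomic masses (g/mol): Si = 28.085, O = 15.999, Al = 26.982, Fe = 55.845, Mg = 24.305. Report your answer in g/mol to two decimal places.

The formula mass is the sum 0.36×24.305 + 2.64×55.845 + 2×26.982 + 3×28.085 + 12×15.999.

486.39 g/mol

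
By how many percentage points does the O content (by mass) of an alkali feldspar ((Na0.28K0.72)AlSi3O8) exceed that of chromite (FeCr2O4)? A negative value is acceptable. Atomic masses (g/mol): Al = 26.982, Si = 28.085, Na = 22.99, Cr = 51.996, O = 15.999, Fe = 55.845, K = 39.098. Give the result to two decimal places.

First mineral: 127.992 g O in 273.817 g formula = 46.74 wt% O.
Second mineral: 63.996 g O in 223.833 g formula = 28.59 wt% O.
46.74% − 28.59% gives a difference of 18.15 percentage points.

18.15 percentage points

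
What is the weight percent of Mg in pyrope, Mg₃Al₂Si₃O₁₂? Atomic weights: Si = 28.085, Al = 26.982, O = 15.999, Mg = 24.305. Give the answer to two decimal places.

18.09 mass %

Molar mass of Mg₃Al₂Si₃O₁₂: 3·24.305 + 2·26.982 + 3·28.085 + 12·15.999 = 403.122 g/mol.
Mass of Mg per formula unit: 3 × 24.305 = 72.915 g.
Weight fraction Mg = 72.915 / 403.122 = 0.1809.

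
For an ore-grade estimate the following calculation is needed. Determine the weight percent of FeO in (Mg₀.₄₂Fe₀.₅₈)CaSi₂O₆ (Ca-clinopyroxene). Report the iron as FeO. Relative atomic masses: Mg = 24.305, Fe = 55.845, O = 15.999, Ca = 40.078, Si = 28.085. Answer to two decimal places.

Molar mass of (Mg₀.₄₂Fe₀.₅₈)CaSi₂O₆ = 0.42*24.305 + 0.58*55.845 + 1*40.078 + 2*28.085 + 6*15.999 = 234.840 g/mol.
Each formula unit contains 0.58 Fe, equivalent to 0.58/1 = 0.5800 mol FeO.
M(FeO) = 1×55.845 + 1×15.999 = 71.844 g/mol.
Mass of FeO per formula unit = 0.5800 × 71.844 = 41.670 g.
FeO wt% = 41.670 / 234.840 × 100 = 17.74%.

17.74 wt%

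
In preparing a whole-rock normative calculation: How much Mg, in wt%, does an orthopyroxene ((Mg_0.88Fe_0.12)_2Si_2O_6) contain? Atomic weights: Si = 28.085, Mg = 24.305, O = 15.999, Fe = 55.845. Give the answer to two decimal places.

20.53 wt%

Molar mass of (Mg_0.88Fe_0.12)_2Si_2O_6: 1.76×24.305 + 0.24×55.845 + 2×28.085 + 6×15.999 = 208.344 g/mol.
Mass of Mg per formula unit: 1.76 × 24.305 = 42.777 g.
Weight fraction Mg = 42.777 / 208.344 = 0.2053.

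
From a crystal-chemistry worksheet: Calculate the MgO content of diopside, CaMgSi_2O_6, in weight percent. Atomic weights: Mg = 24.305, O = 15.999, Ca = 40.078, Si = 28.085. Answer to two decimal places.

Molar mass of CaMgSi_2O_6 = 1×40.078 + 1×24.305 + 2×28.085 + 6×15.999 = 216.547 g/mol.
Each formula unit contains 1 Mg, equivalent to 1/1 = 1.0000 mol MgO.
M(MgO) = 1×24.305 + 1×15.999 = 40.304 g/mol.
Mass of MgO per formula unit = 1.0000 × 40.304 = 40.304 g.
MgO wt% = 40.304 / 216.547 × 100 = 18.61%.

18.61 wt%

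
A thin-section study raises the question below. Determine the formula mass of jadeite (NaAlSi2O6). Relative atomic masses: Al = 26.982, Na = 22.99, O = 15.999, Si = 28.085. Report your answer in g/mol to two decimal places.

202.14 g/mol

The formula mass is the sum 1*22.99 + 1*26.982 + 2*28.085 + 6*15.999.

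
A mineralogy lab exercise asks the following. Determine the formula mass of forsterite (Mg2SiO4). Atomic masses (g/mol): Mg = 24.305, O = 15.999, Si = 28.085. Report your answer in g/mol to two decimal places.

The formula mass is the sum 2·24.305 + 1·28.085 + 4·15.999.

140.69 g/mol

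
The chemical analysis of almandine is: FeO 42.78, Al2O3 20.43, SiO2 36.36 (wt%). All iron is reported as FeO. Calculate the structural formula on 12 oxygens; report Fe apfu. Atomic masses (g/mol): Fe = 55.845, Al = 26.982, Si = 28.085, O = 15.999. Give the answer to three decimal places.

FeO (M=71.844): mol = 0.59546; Fe = 0.59546, O = 0.59546.
Al2O3 (M=101.961): mol = 0.20037; Al = 0.40074, O = 0.60111.
SiO2 (M=60.083): mol = 0.60516; Si = 0.60516, O = 1.21032.
ΣO = 2.40689; factor = 12/ΣO = 4.98569.
Fe apfu = 0.59546 × 4.98569 = 2.969.

2.969 Fe apfu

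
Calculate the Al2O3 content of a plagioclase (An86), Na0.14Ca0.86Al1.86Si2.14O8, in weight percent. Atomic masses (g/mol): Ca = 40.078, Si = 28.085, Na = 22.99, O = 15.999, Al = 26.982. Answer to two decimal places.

Formula mass = 275.966 g/mol.
1.86 Al → 0.9300 mol Al2O3 per formula unit; M(Al2O3) = 101.961, so Al2O3 mass = 94.824 g.
94.824/275.966 × 100 = 34.36 wt%.

34.36 wt%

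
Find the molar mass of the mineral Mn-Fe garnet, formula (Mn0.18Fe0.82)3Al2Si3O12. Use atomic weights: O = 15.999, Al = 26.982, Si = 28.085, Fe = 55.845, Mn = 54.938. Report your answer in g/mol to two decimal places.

The formula mass is the sum 0.54*54.938 + 2.46*55.845 + 2*26.982 + 3*28.085 + 12*15.999.

497.25 g/mol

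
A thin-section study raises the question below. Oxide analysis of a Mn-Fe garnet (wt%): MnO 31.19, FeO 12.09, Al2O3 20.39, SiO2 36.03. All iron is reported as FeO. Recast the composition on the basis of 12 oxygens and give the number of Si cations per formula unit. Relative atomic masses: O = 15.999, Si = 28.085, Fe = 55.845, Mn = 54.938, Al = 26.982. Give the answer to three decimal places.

MnO: 31.19/70.937 = 0.43969 mol → 0.43969 mol Mn, 0.43969 mol O.
FeO: 12.09/71.844 = 0.16828 mol → 0.16828 mol Fe, 0.16828 mol O.
Al2O3: 20.39/101.961 = 0.19998 mol → 0.39996 mol Al, 0.59994 mol O.
SiO2: 36.03/60.083 = 0.59967 mol → 0.59967 mol Si, 1.19934 mol O.
Total oxygen = 2.40725 mol. Normalization factor = 12/2.40725 = 4.98494.
Si per 12 O = 0.59967 × 4.98494 = 2.989.

2.989 Si apfu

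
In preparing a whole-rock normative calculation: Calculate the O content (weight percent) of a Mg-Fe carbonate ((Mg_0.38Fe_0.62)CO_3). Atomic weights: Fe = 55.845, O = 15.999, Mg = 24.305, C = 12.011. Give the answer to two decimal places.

Formula mass = 0.38*24.305 + 0.62*55.845 + 1*12.011 + 3*15.999 = 103.868 g/mol, of which 47.997 g is O.
So O makes up 47.997/103.868 = 0.4621 of the mass, i.e. 46.21%.

46.21 weight percent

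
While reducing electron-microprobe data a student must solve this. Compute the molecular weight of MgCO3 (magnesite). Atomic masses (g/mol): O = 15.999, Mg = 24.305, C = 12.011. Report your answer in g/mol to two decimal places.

84.31 g/mol

Mg: 1 × 24.305 = 24.3050
C: 1 × 12.011 = 12.0110
O: 3 × 15.999 = 47.9970
Summing the contributions gives the formula mass.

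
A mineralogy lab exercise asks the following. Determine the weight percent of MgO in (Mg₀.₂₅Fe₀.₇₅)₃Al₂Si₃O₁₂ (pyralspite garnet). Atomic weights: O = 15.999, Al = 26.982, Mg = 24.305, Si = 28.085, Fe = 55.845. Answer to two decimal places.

M((Mg₀.₂₅Fe₀.₇₅)₃Al₂Si₃O₁₂) = 474.087 g/mol; M(MgO) = 40.304 g/mol.
Moles MgO per formula unit = 0.75 Mg ÷ 1 = 0.7500.
MgO fraction = (0.7500 × 40.304) / 474.087 = 30.228/474.087 = 0.0638.

6.38 wt%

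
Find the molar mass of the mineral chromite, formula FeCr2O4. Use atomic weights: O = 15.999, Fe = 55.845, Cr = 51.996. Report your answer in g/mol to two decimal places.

The formula mass is the sum 1·55.845 + 2·51.996 + 4·15.999.

223.83 g/mol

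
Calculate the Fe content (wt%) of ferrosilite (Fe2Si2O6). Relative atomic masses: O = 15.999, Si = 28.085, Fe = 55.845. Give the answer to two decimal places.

Molar mass of Fe2Si2O6: 2·55.845 + 2·28.085 + 6·15.999 = 263.854 g/mol.
Mass of Fe per formula unit: 2 × 55.845 = 111.690 g.
Weight fraction Fe = 111.690 / 263.854 = 0.4233.

42.33 wt%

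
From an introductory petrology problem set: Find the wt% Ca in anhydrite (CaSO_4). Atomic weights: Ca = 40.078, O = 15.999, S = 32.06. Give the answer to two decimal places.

29.44 mass %

M(CaSO_4) = 136.134 g/mol.
Ca contributes 1 × 40.078 = 40.078 g per mole.
40.078/136.134 = 0.2944 → 29.44%.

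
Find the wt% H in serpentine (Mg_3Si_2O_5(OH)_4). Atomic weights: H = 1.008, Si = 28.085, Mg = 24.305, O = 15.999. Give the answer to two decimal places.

1.46 wt%

Molar mass of Mg_3Si_2O_5(OH)_4: 3×24.305 + 2×28.085 + 9×15.999 + 4×1.008 = 277.108 g/mol.
Mass of H per formula unit: 4 × 1.008 = 4.032 g.
Weight fraction H = 4.032 / 277.108 = 0.0146.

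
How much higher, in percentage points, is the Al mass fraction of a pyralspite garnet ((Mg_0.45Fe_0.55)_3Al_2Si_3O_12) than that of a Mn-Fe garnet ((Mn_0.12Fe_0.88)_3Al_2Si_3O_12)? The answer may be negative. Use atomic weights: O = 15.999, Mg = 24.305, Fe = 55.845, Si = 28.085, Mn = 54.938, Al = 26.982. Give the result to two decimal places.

First mineral: 53.964 g Al in 455.163 g formula = 11.86 wt% Al.
Second mineral: 53.964 g Al in 497.415 g formula = 10.85 wt% Al.
11.86% − 10.85% gives a difference of 1.01 percentage points.

1.01 percentage points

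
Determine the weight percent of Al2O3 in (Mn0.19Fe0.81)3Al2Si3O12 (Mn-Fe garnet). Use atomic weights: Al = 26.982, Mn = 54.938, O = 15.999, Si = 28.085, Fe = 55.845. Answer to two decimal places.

20.51 wt%

M((Mn0.19Fe0.81)3Al2Si3O12) = 497.225 g/mol; M(Al2O3) = 101.961 g/mol.
Moles Al2O3 per formula unit = 2 Al ÷ 2 = 1.0000.
Al2O3 fraction = (1.0000 × 101.961) / 497.225 = 101.961/497.225 = 0.2051.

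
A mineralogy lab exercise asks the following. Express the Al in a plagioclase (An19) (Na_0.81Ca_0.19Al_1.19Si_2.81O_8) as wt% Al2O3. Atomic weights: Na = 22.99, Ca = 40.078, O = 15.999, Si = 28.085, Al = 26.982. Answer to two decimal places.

Formula mass = 265.256 g/mol.
1.19 Al → 0.5950 mol Al2O3 per formula unit; M(Al2O3) = 101.961, so Al2O3 mass = 60.667 g.
60.667/265.256 × 100 = 22.87 wt%.

22.87 wt%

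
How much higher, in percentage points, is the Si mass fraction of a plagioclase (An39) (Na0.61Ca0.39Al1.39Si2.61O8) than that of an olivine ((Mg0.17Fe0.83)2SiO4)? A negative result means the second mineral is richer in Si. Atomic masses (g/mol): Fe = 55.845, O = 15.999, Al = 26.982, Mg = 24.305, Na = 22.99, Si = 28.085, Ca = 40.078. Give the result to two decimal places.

12.76 percentage points

First mineral: 73.302 g Si in 268.453 g formula = 27.31 wt% Si.
Second mineral: 28.085 g Si in 193.047 g formula = 14.55 wt% Si.
27.31% − 14.55% gives a difference of 12.76 percentage points.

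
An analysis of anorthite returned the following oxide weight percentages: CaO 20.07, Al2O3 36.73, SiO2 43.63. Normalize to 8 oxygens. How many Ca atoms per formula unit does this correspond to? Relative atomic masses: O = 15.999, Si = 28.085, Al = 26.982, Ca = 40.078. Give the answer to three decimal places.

20.07 wt% CaO ÷ 56.077 g/mol = 0.35790 mol, giving 0.35790 Ca and 0.35790 O.
36.73 wt% Al2O3 ÷ 101.961 g/mol = 0.36024 mol, giving 0.72048 Al and 1.08072 O.
43.63 wt% SiO2 ÷ 60.083 g/mol = 0.72616 mol, giving 0.72616 Si and 1.45232 O.
Oxygen sums to 2.89094; scaling by 8/2.89094 = 2.76727 puts the formula on 8 O.
Ca: 0.35790 × 2.76727 = 0.990 atoms per formula unit.

0.990 Ca apfu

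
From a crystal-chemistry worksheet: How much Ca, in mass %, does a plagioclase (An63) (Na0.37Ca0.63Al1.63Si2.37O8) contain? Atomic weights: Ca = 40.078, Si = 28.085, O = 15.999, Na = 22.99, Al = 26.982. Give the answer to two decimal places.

9.27 mass %

M(Na0.37Ca0.63Al1.63Si2.37O8) = 272.290 g/mol.
Ca contributes 0.63 × 40.078 = 25.249 g per mole.
25.249/272.290 = 0.0927 → 9.27%.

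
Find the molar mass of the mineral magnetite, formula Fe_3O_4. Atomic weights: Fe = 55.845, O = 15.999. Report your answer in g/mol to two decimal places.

The formula mass is the sum 3·55.845 + 4·15.999.

231.53 g/mol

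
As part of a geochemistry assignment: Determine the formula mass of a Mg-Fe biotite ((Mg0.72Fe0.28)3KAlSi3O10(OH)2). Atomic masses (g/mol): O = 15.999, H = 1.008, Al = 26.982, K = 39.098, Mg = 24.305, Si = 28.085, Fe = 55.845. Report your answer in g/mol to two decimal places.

M = 2.16×24.305 + 0.84×55.845 + 1×39.098 + 1×26.982 + 3×28.085 + 12×15.999 + 2×1.008

443.75 g/mol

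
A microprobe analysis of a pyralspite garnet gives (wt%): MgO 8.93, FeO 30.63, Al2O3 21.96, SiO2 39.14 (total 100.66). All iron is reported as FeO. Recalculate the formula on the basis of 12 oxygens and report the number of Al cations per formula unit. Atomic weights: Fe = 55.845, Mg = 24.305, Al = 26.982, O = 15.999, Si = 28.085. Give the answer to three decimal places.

1.990 Al apfu

MgO: 8.93/40.304 = 0.22157 mol → 0.22157 mol Mg, 0.22157 mol O.
FeO: 30.63/71.844 = 0.42634 mol → 0.42634 mol Fe, 0.42634 mol O.
Al2O3: 21.96/101.961 = 0.21538 mol → 0.43076 mol Al, 0.64614 mol O.
SiO2: 39.14/60.083 = 0.65143 mol → 0.65143 mol Si, 1.30286 mol O.
Total oxygen = 2.59691 mol. Normalization factor = 12/2.59691 = 4.62088.
Al per 12 O = 0.43076 × 4.62088 = 1.990.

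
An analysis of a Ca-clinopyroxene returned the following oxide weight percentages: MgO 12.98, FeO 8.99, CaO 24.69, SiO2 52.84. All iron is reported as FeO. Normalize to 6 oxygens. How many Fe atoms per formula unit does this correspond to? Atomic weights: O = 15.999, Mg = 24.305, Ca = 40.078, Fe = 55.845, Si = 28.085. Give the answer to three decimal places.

0.284 Fe apfu

MgO (M=40.304): mol = 0.32205; Mg = 0.32205, O = 0.32205.
FeO (M=71.844): mol = 0.12513; Fe = 0.12513, O = 0.12513.
CaO (M=56.077): mol = 0.44029; Ca = 0.44029, O = 0.44029.
SiO2 (M=60.083): mol = 0.87945; Si = 0.87945, O = 1.75890.
ΣO = 2.64637; factor = 6/ΣO = 2.26726.
Fe apfu = 0.12513 × 2.26726 = 0.284.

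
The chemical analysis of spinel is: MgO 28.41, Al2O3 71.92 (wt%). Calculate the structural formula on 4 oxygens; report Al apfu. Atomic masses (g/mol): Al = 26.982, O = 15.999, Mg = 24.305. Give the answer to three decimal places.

2.000 Al apfu

MgO: 28.41/40.304 = 0.70489 mol → 0.70489 mol Mg, 0.70489 mol O.
Al2O3: 71.92/101.961 = 0.70537 mol → 1.41074 mol Al, 2.11611 mol O.
Total oxygen = 2.82100 mol. Normalization factor = 4/2.82100 = 1.41794.
Al per 4 O = 1.41074 × 1.41794 = 2.000.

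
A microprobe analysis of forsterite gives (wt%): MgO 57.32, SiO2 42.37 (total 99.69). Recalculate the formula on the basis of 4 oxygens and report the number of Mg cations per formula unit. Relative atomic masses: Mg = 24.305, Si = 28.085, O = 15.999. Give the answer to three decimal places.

57.32 wt% MgO ÷ 40.304 g/mol = 1.42219 mol, giving 1.42219 Mg and 1.42219 O.
42.37 wt% SiO2 ÷ 60.083 g/mol = 0.70519 mol, giving 0.70519 Si and 1.41038 O.
Oxygen sums to 2.83257; scaling by 4/2.83257 = 1.41215 puts the formula on 4 O.
Mg: 1.42219 × 1.41215 = 2.008 atoms per formula unit.

2.008 Mg apfu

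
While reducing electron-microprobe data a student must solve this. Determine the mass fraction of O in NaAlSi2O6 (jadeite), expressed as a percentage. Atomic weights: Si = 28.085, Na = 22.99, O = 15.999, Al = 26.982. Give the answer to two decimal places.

47.49 weight percent

Formula mass = 1×22.99 + 1×26.982 + 2×28.085 + 6×15.999 = 202.136 g/mol, of which 95.994 g is O.
So O makes up 95.994/202.136 = 0.4749 of the mass, i.e. 47.49%.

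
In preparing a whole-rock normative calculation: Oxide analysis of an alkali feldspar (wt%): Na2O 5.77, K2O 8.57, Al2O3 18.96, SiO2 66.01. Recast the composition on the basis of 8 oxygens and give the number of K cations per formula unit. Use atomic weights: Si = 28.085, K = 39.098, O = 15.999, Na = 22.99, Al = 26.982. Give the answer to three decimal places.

5.77 wt% Na2O ÷ 61.979 g/mol = 0.09310 mol, giving 0.18620 Na and 0.09310 O.
8.57 wt% K2O ÷ 94.195 g/mol = 0.09098 mol, giving 0.18196 K and 0.09098 O.
18.96 wt% Al2O3 ÷ 101.961 g/mol = 0.18595 mol, giving 0.37190 Al and 0.55785 O.
66.01 wt% SiO2 ÷ 60.083 g/mol = 1.09865 mol, giving 1.09865 Si and 2.19730 O.
Oxygen sums to 2.93923; scaling by 8/2.93923 = 2.72180 puts the formula on 8 O.
K: 0.18196 × 2.72180 = 0.495 atoms per formula unit.

0.495 K apfu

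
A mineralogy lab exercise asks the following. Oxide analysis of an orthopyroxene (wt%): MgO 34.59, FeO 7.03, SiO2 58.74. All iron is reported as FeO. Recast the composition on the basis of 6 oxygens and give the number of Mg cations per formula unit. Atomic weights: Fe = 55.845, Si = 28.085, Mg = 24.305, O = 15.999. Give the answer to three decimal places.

1.769 Mg apfu

34.59 wt% MgO ÷ 40.304 g/mol = 0.85823 mol, giving 0.85823 Mg and 0.85823 O.
7.03 wt% FeO ÷ 71.844 g/mol = 0.09785 mol, giving 0.09785 Fe and 0.09785 O.
58.74 wt% SiO2 ÷ 60.083 g/mol = 0.97765 mol, giving 0.97765 Si and 1.95530 O.
Oxygen sums to 2.91138; scaling by 6/2.91138 = 2.06088 puts the formula on 6 O.
Mg: 0.85823 × 2.06088 = 1.769 atoms per formula unit.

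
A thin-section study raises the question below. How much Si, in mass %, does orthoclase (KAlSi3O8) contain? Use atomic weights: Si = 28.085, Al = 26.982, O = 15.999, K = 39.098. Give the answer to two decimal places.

30.27 mass %

M(KAlSi3O8) = 278.327 g/mol.
Si contributes 3 × 28.085 = 84.255 g per mole.
84.255/278.327 = 0.3027 → 30.27%.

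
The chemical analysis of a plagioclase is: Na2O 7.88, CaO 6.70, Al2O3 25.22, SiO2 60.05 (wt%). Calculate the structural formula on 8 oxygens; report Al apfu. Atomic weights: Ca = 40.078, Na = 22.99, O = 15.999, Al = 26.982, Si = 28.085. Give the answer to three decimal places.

1.325 Al apfu

7.88 wt% Na2O ÷ 61.979 g/mol = 0.12714 mol, giving 0.25428 Na and 0.12714 O.
6.70 wt% CaO ÷ 56.077 g/mol = 0.11948 mol, giving 0.11948 Ca and 0.11948 O.
25.22 wt% Al2O3 ÷ 101.961 g/mol = 0.24735 mol, giving 0.49470 Al and 0.74205 O.
60.05 wt% SiO2 ÷ 60.083 g/mol = 0.99945 mol, giving 0.99945 Si and 1.99890 O.
Oxygen sums to 2.98757; scaling by 8/2.98757 = 2.67776 puts the formula on 8 O.
Al: 0.49470 × 2.67776 = 1.325 atoms per formula unit.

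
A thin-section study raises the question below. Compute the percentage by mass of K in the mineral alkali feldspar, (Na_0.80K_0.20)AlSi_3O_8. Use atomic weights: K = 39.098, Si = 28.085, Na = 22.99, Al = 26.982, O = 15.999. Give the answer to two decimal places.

Formula mass = 0.80×22.99 + 0.20×39.098 + 1×26.982 + 3×28.085 + 8×15.999 = 265.441 g/mol, of which 7.820 g is K.
So K makes up 7.820/265.441 = 0.0295 of the mass, i.e. 2.95%.

2.95 wt%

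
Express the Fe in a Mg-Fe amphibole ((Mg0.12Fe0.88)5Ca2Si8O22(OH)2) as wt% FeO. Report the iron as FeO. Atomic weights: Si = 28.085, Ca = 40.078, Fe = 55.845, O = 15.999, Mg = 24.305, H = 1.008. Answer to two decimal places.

33.24 wt%

Molar mass of (Mg0.12Fe0.88)5Ca2Si8O22(OH)2 = 0.60*24.305 + 4.40*55.845 + 2*40.078 + 8*28.085 + 24*15.999 + 2*1.008 = 951.129 g/mol.
Each formula unit contains 4.40 Fe, equivalent to 4.40/1 = 4.4000 mol FeO.
M(FeO) = 1×55.845 + 1×15.999 = 71.844 g/mol.
Mass of FeO per formula unit = 4.4000 × 71.844 = 316.114 g.
FeO wt% = 316.114 / 951.129 × 100 = 33.24%.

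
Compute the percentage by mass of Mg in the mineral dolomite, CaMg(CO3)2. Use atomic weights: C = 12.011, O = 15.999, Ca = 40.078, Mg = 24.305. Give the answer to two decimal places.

13.18 mass %

Molar mass of CaMg(CO3)2: 1*40.078 + 1*24.305 + 2*12.011 + 6*15.999 = 184.399 g/mol.
Mass of Mg per formula unit: 1 × 24.305 = 24.305 g.
Weight fraction Mg = 24.305 / 184.399 = 0.1318.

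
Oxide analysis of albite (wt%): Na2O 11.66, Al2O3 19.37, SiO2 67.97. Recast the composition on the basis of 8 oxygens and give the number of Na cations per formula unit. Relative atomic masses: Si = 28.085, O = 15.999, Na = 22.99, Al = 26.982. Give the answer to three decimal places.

Na2O: 11.66/61.979 = 0.18813 mol → 0.37626 mol Na, 0.18813 mol O.
Al2O3: 19.37/101.961 = 0.18997 mol → 0.37994 mol Al, 0.56991 mol O.
SiO2: 67.97/60.083 = 1.13127 mol → 1.13127 mol Si, 2.26254 mol O.
Total oxygen = 3.02058 mol. Normalization factor = 8/3.02058 = 2.64850.
Na per 8 O = 0.37626 × 2.64850 = 0.997.

0.997 Na apfu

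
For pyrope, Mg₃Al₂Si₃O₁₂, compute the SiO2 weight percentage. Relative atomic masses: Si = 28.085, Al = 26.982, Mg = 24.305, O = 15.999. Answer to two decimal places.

M(Mg₃Al₂Si₃O₁₂) = 403.122 g/mol; M(SiO2) = 60.083 g/mol.
Moles SiO2 per formula unit = 3 Si ÷ 1 = 3.0000.
SiO2 fraction = (3.0000 × 60.083) / 403.122 = 180.249/403.122 = 0.4471.

44.71 wt%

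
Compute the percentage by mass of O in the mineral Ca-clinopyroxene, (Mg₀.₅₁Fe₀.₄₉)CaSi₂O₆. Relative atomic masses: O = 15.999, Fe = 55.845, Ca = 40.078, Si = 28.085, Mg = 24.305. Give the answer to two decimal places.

41.38 mass %

M((Mg₀.₅₁Fe₀.₄₉)CaSi₂O₆) = 232.002 g/mol.
O contributes 6 × 15.999 = 95.994 g per mole.
95.994/232.002 = 0.4138 → 41.38%.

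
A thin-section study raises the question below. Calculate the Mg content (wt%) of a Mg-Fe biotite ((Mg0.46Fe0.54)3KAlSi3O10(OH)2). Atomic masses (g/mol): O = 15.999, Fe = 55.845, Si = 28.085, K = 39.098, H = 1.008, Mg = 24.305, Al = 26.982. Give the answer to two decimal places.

M((Mg0.46Fe0.54)3KAlSi3O10(OH)2) = 468.349 g/mol.
Mg contributes 1.38 × 24.305 = 33.541 g per mole.
33.541/468.349 = 0.0716 → 7.16%.

7.16 wt%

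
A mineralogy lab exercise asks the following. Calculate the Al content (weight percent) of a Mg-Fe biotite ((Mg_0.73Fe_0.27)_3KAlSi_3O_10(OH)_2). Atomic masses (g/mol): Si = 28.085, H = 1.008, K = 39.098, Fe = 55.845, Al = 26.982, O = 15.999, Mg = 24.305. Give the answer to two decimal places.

Molar mass of (Mg_0.73Fe_0.27)_3KAlSi_3O_10(OH)_2: 2.19·24.305 + 0.81·55.845 + 1·39.098 + 1·26.982 + 3·28.085 + 12·15.999 + 2·1.008 = 442.801 g/mol.
Mass of Al per formula unit: 1 × 26.982 = 26.982 g.
Weight fraction Al = 26.982 / 442.801 = 0.0609.

6.09 weight percent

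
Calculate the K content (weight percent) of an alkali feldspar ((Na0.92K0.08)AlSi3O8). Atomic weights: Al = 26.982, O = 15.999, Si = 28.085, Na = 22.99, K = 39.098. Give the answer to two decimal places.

1.19 weight percent

Formula mass = 0.92×22.99 + 0.08×39.098 + 1×26.982 + 3×28.085 + 8×15.999 = 263.508 g/mol, of which 3.128 g is K.
So K makes up 3.128/263.508 = 0.0119 of the mass, i.e. 1.19%.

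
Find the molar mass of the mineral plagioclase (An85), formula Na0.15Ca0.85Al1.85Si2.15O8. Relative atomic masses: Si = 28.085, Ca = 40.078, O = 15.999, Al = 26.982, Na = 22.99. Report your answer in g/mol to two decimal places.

275.81 g/mol

M = 0.15*22.99 + 0.85*40.078 + 1.85*26.982 + 2.15*28.085 + 8*15.999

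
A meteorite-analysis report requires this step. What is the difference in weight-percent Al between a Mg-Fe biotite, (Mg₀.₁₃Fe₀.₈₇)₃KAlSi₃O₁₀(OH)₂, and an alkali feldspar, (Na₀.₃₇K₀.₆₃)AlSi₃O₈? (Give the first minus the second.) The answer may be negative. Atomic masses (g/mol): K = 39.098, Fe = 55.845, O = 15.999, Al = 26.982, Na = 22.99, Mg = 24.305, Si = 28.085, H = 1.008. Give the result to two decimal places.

-4.51 percentage points

M((Mg₀.₁₃Fe₀.₈₇)₃KAlSi₃O₁₀(OH)₂) = 499.573 g/mol, so wt% Al = 26.982/499.573 × 100 = 5.40%.
M((Na₀.₃₇K₀.₆₃)AlSi₃O₈) = 272.367 g/mol, so wt% Al = 26.982/272.367 × 100 = 9.91%.
5.40 − 9.91 = -4.51 pp.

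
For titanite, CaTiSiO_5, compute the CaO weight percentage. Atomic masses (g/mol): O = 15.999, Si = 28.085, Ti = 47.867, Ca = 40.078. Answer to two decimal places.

28.61 wt%

Molar mass of CaTiSiO_5 = 1*40.078 + 1*47.867 + 1*28.085 + 5*15.999 = 196.025 g/mol.
Each formula unit contains 1 Ca, equivalent to 1/1 = 1.0000 mol CaO.
M(CaO) = 1×40.078 + 1×15.999 = 56.077 g/mol.
Mass of CaO per formula unit = 1.0000 × 56.077 = 56.077 g.
CaO wt% = 56.077 / 196.025 × 100 = 28.61%.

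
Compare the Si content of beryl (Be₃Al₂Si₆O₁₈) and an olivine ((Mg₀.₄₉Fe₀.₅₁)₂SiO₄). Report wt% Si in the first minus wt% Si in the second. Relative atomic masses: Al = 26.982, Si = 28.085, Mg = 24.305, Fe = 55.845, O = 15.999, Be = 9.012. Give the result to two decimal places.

15.10 percentage points

M(Be₃Al₂Si₆O₁₈) = 537.492 g/mol, so wt% Si = 168.510/537.492 × 100 = 31.35%.
M((Mg₀.₄₉Fe₀.₅₁)₂SiO₄) = 172.862 g/mol, so wt% Si = 28.085/172.862 × 100 = 16.25%.
31.35 − 16.25 = 15.10 pp.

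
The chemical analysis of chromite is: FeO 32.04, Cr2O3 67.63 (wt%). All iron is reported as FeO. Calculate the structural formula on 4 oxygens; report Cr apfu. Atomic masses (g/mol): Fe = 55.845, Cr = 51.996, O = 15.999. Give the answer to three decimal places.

FeO (M=71.844): mol = 0.44597; Fe = 0.44597, O = 0.44597.
Cr2O3 (M=151.989): mol = 0.44497; Cr = 0.88994, O = 1.33491.
ΣO = 1.78088; factor = 4/ΣO = 2.24608.
Cr apfu = 0.88994 × 2.24608 = 1.999.

1.999 Cr apfu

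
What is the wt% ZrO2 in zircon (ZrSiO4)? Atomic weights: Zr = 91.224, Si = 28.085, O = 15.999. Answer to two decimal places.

67.22 wt%

Molar mass of ZrSiO4 = 1·91.224 + 1·28.085 + 4·15.999 = 183.305 g/mol.
Each formula unit contains 1 Zr, equivalent to 1/1 = 1.0000 mol ZrO2.
M(ZrO2) = 1×91.224 + 2×15.999 = 123.222 g/mol.
Mass of ZrO2 per formula unit = 1.0000 × 123.222 = 123.222 g.
ZrO2 wt% = 123.222 / 183.305 × 100 = 67.22%.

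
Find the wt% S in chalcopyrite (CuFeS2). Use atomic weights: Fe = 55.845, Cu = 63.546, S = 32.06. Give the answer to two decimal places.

Formula mass = 1*63.546 + 1*55.845 + 2*32.06 = 183.511 g/mol, of which 64.120 g is S.
So S makes up 64.120/183.511 = 0.3494 of the mass, i.e. 34.94%.

34.94 mass %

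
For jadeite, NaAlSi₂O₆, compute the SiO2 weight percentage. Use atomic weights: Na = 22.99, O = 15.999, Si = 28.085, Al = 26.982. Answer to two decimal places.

M(NaAlSi₂O₆) = 202.136 g/mol; M(SiO2) = 60.083 g/mol.
Moles SiO2 per formula unit = 2 Si ÷ 1 = 2.0000.
SiO2 fraction = (2.0000 × 60.083) / 202.136 = 120.166/202.136 = 0.5945.

59.45 wt%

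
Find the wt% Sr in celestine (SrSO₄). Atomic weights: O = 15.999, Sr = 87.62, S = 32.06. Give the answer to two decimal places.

M(SrSO₄) = 183.676 g/mol.
Sr contributes 1 × 87.62 = 87.620 g per mole.
87.620/183.676 = 0.4770 → 47.70%.

47.70 mass %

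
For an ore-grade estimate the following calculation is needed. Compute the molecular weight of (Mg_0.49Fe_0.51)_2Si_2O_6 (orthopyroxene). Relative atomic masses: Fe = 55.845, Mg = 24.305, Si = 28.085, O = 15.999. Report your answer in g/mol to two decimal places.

232.94 g/mol

Mg: 0.98 × 24.305 = 23.8189
Fe: 1.02 × 55.845 = 56.9619
Si: 2 × 28.085 = 56.1700
O: 6 × 15.999 = 95.9940
Summing the contributions gives the formula mass.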